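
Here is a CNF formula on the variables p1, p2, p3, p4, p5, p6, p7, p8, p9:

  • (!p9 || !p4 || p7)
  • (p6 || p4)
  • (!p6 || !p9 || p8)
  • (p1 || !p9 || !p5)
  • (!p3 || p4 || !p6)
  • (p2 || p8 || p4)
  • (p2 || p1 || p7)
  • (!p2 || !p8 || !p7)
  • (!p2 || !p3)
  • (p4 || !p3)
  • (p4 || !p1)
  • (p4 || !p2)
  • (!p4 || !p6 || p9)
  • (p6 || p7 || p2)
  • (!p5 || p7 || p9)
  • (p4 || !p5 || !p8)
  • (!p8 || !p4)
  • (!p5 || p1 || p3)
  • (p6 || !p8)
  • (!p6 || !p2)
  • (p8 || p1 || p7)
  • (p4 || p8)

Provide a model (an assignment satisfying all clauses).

p1=0, p2=0, p3=0, p4=1, p5=0, p6=0, p7=1, p8=0, p9=0

Pure literal: p5 appears only negated; assign p5 = False.
Set p1 = False and propagate.
Set p2 = False and propagate.
  then p7 is forced to True.
Set p3 = False and propagate.
The remaining clauses are satisfied by p4 = True, p6 = False, p8 = False, p9 = False.
Every clause has at least one true literal under this assignment.
Check each clause:
  1. (!p4 || p7 || !p9) — p7 is true.
  2. (p6 || p4) — p4 is true.
  3. (!p6 || p8 || !p9) — !p6 is true.
  4. (!p9 || !p5 || p1) — !p5 is true.
  5. (!p3 || p4 || !p6) — !p6 is true.
  6. (p8 || p2 || p4) — p4 is true.
  7. (p7 || p2 || p1) — p7 is true.
  8. (!p8 || !p2 || !p7) — !p8 is true.
  9. (!p2 || !p3) — !p3 is true.
  10. (!p3 || p4) — p4 is true.
  11. (!p1 || p4) — p4 is true.
  12. (p4 || !p2) — p4 is true.
  13. (p9 || !p6 || !p4) — !p6 is true.
  14. (p2 || p7 || p6) — p7 is true.
  15. (p9 || p7 || !p5) — !p5 is true.
  16. (p4 || !p5 || !p8) — !p8 is true.
  17. (!p4 || !p8) — !p8 is true.
  18. (p3 || p1 || !p5) — !p5 is true.
  19. (!p8 || p6) — !p8 is true.
  20. (!p2 || !p6) — !p6 is true.
  21. (p8 || p7 || p1) — p7 is true.
  22. (p4 || p8) — p4 is true.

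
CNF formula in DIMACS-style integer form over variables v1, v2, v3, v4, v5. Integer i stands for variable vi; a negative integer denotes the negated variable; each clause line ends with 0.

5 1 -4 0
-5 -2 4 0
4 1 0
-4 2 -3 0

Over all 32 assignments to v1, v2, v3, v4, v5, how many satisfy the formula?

Case analysis on v4 and v1:
  v4=T, v1=T: v5 free; 3 ways for (v2,v3) × 2^1 = 6.
  v4=T, v1=F: remaining (v2,v3,v5) ∈ {(F,F,T); (T,F,T); (T,T,T)} — 3.
  v4=F, v1=T: v3 free; 3 ways for (v2,v5) × 2^1 = 6.
  v4=F, v1=F: a clause becomes empty — 0.
Total: 6 + 3 + 6 + 0 = 15.

15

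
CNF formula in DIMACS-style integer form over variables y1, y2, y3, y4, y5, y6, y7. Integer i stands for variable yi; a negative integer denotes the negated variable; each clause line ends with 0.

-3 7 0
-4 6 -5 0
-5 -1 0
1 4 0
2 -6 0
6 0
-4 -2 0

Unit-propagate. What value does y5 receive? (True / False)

(y6) is a unit clause: y6 = True.
(~y6 | y2): since y6 = True, the clause reduces to (y2). y2 = True.
(~y4 | ~y2): since y2 = True, the clause reduces to (~y4). y4 = False.
In (y4 | y1), y4 is now false; y1 must hold, so y1 = True.
In (~y1 | ~y5), ~y1 is now false; ~y5 must hold, so y5 = False.

False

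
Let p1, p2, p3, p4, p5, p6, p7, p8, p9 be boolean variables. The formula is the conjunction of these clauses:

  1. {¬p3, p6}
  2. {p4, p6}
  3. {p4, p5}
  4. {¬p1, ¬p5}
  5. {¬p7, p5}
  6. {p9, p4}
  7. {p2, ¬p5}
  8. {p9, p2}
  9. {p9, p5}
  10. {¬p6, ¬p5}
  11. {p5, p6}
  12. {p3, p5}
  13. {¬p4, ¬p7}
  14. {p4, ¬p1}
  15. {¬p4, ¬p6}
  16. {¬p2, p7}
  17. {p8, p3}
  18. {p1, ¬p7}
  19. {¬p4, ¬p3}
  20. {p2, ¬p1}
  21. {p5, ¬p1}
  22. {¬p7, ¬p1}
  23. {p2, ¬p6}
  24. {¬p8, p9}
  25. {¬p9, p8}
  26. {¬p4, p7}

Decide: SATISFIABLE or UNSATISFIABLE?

UNSATISFIABLE

p5 = True:
  propagation gives p1=False, p2=True, p6=False, p3=False; an empty clause results — contradiction.
p5 = False:
  propagation gives p4=True, p7=False; an empty clause results — contradiction.
Every branch closes, so no satisfying assignment exists.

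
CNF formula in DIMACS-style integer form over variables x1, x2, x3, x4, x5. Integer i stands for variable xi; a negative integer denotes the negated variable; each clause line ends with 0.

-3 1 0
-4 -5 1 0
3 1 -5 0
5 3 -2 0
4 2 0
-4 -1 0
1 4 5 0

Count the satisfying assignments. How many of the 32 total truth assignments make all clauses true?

Satisfying assignments:
  x1=F x2=F x3=F x4=T x5=F
  x1=T x2=T x3=F x4=F x5=T
  x1=T x2=T x3=T x4=F x5=F
  x1=T x2=T x3=T x4=F x5=T
Count: 4.

4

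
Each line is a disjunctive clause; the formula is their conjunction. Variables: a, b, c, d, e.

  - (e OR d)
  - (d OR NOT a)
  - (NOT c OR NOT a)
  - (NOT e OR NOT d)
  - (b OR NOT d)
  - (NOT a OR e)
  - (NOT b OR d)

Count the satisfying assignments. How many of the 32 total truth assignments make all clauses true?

The models are:
  a=0 b=0 c=0 d=0 e=1
  a=0 b=0 c=1 d=0 e=1
  a=0 b=1 c=0 d=1 e=0
  a=0 b=1 c=1 d=1 e=0
That's 4 in total.

4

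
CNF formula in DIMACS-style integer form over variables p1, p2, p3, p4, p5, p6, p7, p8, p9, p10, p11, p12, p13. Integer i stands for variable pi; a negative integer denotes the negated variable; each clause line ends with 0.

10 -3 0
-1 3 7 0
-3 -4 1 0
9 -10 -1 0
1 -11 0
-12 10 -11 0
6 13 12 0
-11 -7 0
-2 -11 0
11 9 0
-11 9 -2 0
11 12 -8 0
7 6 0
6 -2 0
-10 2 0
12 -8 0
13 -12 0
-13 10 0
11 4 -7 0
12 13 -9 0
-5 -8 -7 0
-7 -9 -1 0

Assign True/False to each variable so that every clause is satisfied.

p1=False, p2=True, p3=False, p4=True, p5=True, p6=True, p7=True, p8=False, p9=True, p10=True, p11=False, p12=True, p13=True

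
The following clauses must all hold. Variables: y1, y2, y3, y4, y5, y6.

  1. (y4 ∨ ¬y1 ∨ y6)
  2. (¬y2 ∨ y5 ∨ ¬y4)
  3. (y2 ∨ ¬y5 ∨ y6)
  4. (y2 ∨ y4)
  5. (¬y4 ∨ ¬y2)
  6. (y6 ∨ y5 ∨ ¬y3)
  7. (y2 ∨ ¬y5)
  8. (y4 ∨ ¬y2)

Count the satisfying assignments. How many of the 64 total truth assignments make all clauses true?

Satisfying assignments:
  y1=F y2=F y3=F y4=T y5=F y6=F
  y1=F y2=F y3=F y4=T y5=F y6=T
  y1=F y2=F y3=T y4=T y5=F y6=T
  y1=T y2=F y3=F y4=T y5=F y6=F
  y1=T y2=F y3=F y4=T y5=F y6=T
  y1=T y2=F y3=T y4=T y5=F y6=T
That's 6 in total.

6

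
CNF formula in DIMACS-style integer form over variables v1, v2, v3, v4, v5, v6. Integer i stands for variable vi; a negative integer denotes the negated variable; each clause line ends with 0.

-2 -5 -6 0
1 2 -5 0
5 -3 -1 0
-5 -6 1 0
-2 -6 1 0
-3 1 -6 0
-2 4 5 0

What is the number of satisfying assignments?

30

Split on v1, then v5.
  v1=T, v5=T: v3, v4 free; 3 ways for (v2,v6) × 2^2 = 12.
  v1=T, v5=F: v6 free; 3 ways for (v2,v3,v4) × 2^1 = 6.
  v1=F, v5=T: remaining (v2,v3,v4,v6) ∈ {(T,F,F,F); (T,F,T,F); (T,T,F,F); (T,T,T,F)} — 4.
  v1=F, v5=F: 8 of the 16 assignments to (v2,v3,v4,v6) work.
Total: 12 + 6 + 4 + 8 = 30.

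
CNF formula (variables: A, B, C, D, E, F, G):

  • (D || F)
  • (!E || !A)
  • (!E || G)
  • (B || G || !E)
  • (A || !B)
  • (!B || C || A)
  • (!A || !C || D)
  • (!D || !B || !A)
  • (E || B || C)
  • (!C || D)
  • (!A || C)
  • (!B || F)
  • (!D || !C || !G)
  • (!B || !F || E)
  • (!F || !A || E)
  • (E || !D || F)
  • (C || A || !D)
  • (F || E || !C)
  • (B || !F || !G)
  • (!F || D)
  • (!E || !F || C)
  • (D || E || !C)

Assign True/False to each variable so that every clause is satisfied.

A=0, B=0, C=1, D=1, E=0, F=1, G=0

Branch on A: take A = False.
  then B is forced to False.
For the remaining variables, C = True, D = True, E = False, F = True, G = False works.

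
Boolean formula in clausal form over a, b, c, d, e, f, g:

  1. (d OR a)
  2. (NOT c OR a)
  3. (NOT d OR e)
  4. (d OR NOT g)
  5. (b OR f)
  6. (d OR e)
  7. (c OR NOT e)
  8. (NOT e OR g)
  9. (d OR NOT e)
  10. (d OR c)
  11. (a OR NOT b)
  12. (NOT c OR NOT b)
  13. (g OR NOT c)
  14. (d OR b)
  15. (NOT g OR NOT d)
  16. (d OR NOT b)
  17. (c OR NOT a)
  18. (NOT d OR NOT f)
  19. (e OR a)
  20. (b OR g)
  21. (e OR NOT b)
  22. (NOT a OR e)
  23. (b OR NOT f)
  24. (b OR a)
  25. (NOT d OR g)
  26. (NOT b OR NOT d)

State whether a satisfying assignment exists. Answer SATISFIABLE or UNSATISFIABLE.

d = True:
  propagation gives e=True, c=True, a=True, g=True; an empty clause results — contradiction.
d = False:
  propagation gives a=True, g=False, e=True; an empty clause results — contradiction.
Every branch closes, so no satisfying assignment exists.

UNSATISFIABLE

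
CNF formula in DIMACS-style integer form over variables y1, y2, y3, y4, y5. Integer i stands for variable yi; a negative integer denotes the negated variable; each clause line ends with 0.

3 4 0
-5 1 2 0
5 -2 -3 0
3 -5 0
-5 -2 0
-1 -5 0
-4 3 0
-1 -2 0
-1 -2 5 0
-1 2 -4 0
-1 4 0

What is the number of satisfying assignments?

2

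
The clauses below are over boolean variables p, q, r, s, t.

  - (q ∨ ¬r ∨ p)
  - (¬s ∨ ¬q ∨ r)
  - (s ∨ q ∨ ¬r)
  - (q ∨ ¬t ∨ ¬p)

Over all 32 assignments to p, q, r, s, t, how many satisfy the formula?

19

Case analysis on q and r:
  q=1, r=1: p, s, t free → 2^3 = 8.
  q=1, r=0: remaining (p,s,t) ∈ {(0,0,0); (0,0,1); (1,0,0); (1,0,1)} — 4.
  q=0, r=1: remaining (p,s,t) ∈ {(1,1,0)} — 1.
  q=0, r=0: s free; 3 ways for (p,t) × 2^1 = 6.
Total: 8 + 4 + 1 + 6 = 19.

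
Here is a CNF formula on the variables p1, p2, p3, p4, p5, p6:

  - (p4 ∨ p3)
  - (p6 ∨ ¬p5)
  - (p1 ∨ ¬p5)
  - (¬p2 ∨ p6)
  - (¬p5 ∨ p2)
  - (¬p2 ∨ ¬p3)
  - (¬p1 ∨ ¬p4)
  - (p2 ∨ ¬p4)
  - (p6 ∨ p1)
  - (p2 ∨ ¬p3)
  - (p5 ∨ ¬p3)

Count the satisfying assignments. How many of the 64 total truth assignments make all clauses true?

1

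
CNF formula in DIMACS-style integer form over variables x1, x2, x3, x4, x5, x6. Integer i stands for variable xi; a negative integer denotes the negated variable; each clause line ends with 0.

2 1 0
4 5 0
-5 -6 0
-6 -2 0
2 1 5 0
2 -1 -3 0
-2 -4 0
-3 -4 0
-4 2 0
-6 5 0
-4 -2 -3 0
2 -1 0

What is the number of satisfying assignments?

4

The models are:
  x1=0 x2=1 x3=0 x4=0 x5=1 x6=0
  x1=0 x2=1 x3=1 x4=0 x5=1 x6=0
  x1=1 x2=1 x3=0 x4=0 x5=1 x6=0
  x1=1 x2=1 x3=1 x4=0 x5=1 x6=0
Count: 4.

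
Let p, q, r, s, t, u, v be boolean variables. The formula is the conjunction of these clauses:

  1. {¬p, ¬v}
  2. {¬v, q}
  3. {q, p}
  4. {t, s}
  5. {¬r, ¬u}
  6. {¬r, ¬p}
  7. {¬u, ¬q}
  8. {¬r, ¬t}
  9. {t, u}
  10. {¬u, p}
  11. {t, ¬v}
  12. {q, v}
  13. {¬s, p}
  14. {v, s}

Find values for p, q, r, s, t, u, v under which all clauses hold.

p=True  q=True  r=False  s=True  t=True  u=False  v=False

Pure literal: r appears only negated; assign r = False.
Set p = True and propagate.
  then v is forced to False.
  then q is forced to True.
  then u is forced to False.
  then t is forced to True.
  then s is forced to True.
Every clause has at least one true literal under this assignment.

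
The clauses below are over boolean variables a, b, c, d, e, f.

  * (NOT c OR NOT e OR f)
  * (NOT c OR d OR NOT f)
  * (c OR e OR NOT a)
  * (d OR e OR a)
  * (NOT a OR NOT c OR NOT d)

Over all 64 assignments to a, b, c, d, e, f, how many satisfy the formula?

28

Case analysis on c and a:
  c=T, a=T: remaining (b,d,e,f) ∈ {(F,F,F,F); (T,F,F,F)} — 2.
  c=T, a=F: b free; 3 ways for (d,e,f) × 2^1 = 6.
  c=F, a=T: forces e=T; b, d, f free → 2^3 = 8.
  c=F, a=F: b, f free; 3 ways for (d,e) × 2^2 = 12.
Total: 2 + 6 + 8 + 12 = 28.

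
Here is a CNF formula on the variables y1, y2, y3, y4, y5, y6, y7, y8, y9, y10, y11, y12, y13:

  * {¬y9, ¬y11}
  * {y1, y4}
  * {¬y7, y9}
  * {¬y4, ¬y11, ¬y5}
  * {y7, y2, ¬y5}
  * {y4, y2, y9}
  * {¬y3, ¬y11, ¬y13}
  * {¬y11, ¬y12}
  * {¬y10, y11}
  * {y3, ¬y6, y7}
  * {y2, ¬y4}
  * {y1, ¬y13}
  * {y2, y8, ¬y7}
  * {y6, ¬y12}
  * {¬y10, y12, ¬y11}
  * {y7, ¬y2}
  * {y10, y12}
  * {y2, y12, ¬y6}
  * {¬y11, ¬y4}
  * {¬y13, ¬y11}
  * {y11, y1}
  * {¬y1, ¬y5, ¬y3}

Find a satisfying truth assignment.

y1 = True, y2 = True, y3 = False, y4 = False, y5 = False, y6 = True, y7 = True, y8 = False, y9 = True, y10 = False, y11 = False, y12 = True, y13 = True

Check each clause:
  1. {¬y9, ¬y11} — ¬y11 is true.
  2. {y1, y4} — y1 is true.
  3. {y9, ¬y7} — y9 is true.
  4. {¬y4, ¬y11, ¬y5} — ¬y5 is true.
  5. {¬y5, y2, y7} — y2 is true.
  6. {y4, y2, y9} — y9 is true.
  7. {¬y13, ¬y3, ¬y11} — ¬y11 is true.
  8. {¬y12, ¬y11} — ¬y11 is true.
  9. {¬y10, y11} — ¬y10 is true.
  10. {y3, ¬y6, y7} — y7 is true.
  11. {y2, ¬y4} — y2 is true.
  12. {¬y13, y1} — y1 is true.
  13. {y8, y2, ¬y7} — y2 is true.
  14. {¬y12, y6} — y6 is true.
  15. {¬y11, y12, ¬y10} — y12 is true.
  16. {y7, ¬y2} — y7 is true.
  17. {y12, y10} — y12 is true.
  18. {¬y6, y2, y12} — y2 is true.
  19. {¬y4, ¬y11} — ¬y4 is true.
  20. {¬y11, ¬y13} — ¬y11 is true.
  21. {y1, y11} — y1 is true.
  22. {¬y5, ¬y3, ¬y1} — ¬y5 is true.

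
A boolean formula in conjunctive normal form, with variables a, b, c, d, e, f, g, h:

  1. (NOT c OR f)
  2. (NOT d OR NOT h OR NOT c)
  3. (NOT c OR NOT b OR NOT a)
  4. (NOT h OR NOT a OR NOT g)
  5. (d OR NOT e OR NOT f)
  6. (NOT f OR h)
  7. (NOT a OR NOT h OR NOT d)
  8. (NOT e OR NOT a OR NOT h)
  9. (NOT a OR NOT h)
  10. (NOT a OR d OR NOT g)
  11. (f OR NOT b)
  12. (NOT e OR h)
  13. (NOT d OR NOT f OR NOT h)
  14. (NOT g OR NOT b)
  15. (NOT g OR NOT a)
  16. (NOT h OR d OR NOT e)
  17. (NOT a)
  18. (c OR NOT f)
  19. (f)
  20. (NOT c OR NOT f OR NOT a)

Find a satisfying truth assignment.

Unit propagation: (NOT a) forces a = False.
(f) is a unit clause, so f = True.
Unit propagation: (h) forces h = True.
Unit propagation: (NOT d) forces d = False.
(NOT e) is a unit clause, so e = False.
(c) is a unit clause, so c = True.
b occurs only negated in the remaining clauses — set b = False.
Pure literal: g appears only negated; assign g = False.
Check each clause:
  1. (NOT c OR f) — f is true.
  2. (NOT d OR NOT h OR NOT c) — NOT d is true.
  3. (NOT b OR NOT c OR NOT a) — NOT a is true.
  4. (NOT a OR NOT h OR NOT g) — NOT g is true.
  5. (NOT e OR NOT f OR d) — NOT e is true.
  6. (NOT f OR h) — h is true.
  7. (NOT a OR NOT h OR NOT d) — NOT d is true.
  8. (NOT e OR NOT h OR NOT a) — NOT e is true.
  9. (NOT h OR NOT a) — NOT a is true.
  10. (d OR NOT g OR NOT a) — NOT g is true.
  11. (NOT b OR f) — f is true.
  12. (h OR NOT e) — h is true.
  13. (NOT f OR NOT d OR NOT h) — NOT d is true.
  14. (NOT g OR NOT b) — NOT g is true.
  15. (NOT g OR NOT a) — NOT g is true.
  16. (d OR NOT h OR NOT e) — NOT e is true.
  17. (NOT a) — NOT a is true.
  18. (NOT f OR c) — c is true.
  19. (f) — f is true.
  20. (NOT c OR NOT f OR NOT a) — NOT a is true.

a=False, b=False, c=True, d=False, e=False, f=True, g=False, h=True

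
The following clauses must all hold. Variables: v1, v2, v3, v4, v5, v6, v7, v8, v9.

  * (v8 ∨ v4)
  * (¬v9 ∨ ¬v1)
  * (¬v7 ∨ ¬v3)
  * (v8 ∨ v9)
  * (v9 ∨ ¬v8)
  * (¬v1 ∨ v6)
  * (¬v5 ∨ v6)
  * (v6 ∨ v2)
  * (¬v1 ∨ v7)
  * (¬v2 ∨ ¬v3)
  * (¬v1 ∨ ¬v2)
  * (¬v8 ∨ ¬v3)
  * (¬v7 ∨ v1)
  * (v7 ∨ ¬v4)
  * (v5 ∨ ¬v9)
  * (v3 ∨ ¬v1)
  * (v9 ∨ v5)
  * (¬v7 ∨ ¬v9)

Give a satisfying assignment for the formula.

v1=F, v2=T, v3=F, v4=F, v5=T, v6=T, v7=F, v8=T, v9=T

Check each clause:
  1. (v4 ∨ v8) — v8 is true.
  2. (¬v9 ∨ ¬v1) — ¬v1 is true.
  3. (¬v3 ∨ ¬v7) — ¬v7 is true.
  4. (v8 ∨ v9) — v8 is true.
  5. (¬v8 ∨ v9) — v9 is true.
  6. (v6 ∨ ¬v1) — ¬v1 is true.
  7. (v6 ∨ ¬v5) — v6 is true.
  8. (v6 ∨ v2) — v2 is true.
  9. (v7 ∨ ¬v1) — ¬v1 is true.
  10. (¬v3 ∨ ¬v2) — ¬v3 is true.
  11. (¬v2 ∨ ¬v1) — ¬v1 is true.
  12. (¬v8 ∨ ¬v3) — ¬v3 is true.
  13. (¬v7 ∨ v1) — ¬v7 is true.
  14. (v7 ∨ ¬v4) — ¬v4 is true.
  15. (¬v9 ∨ v5) — v5 is true.
  16. (v3 ∨ ¬v1) — ¬v1 is true.
  17. (v5 ∨ v9) — v9 is true.
  18. (¬v9 ∨ ¬v7) — ¬v7 is true.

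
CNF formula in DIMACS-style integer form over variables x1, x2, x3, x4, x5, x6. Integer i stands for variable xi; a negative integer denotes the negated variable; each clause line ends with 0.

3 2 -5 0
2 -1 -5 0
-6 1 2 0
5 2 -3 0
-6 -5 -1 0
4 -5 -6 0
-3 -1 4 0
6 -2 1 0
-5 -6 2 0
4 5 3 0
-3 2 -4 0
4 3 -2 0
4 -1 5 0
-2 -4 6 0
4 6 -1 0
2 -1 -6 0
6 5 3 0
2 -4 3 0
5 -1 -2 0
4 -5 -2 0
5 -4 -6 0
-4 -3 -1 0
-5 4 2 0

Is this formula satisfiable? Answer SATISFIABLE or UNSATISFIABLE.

Set x1 = False and propagate.
Branch on x2: take x2 = True.
  then x6 is forced to True.
The remaining clauses are satisfied by x3 = True, x4 = False, x5 = False.
Every clause has at least one true literal under this assignment.
So x1 = False, x2 = True, x3 = True, x4 = False, x5 = False, x6 = True is a satisfying assignment.

SATISFIABLE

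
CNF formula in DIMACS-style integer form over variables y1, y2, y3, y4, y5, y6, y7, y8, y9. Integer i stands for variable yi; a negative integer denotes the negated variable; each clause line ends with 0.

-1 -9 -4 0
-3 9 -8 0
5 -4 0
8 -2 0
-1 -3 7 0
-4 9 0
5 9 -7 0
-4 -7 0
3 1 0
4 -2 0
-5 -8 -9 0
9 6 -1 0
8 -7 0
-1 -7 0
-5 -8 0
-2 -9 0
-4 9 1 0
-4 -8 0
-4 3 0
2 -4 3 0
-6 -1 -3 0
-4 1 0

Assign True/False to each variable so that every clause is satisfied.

Branch on y1: take y1 = False.
  then y3 is forced to True.
  then y4 is forced to False.
  then y2 is forced to False.
The remaining clauses are satisfied by y5 = False, y6 = False, y7 = False, y8 = True, y9 = True.
Check each clause:
  1. (~y9 | ~y1 | ~y4) — ~y4 is true.
  2. (y9 | ~y8 | ~y3) — y9 is true.
  3. (y5 | ~y4) — ~y4 is true.
  4. (~y2 | y8) — y8 is true.
  5. (~y1 | ~y3 | y7) — ~y1 is true.
  6. (y9 | ~y4) — y9 is true.
  7. (y5 | y9 | ~y7) — y9 is true.
  8. (~y7 | ~y4) — ~y7 is true.
  9. (y1 | y3) — y3 is true.
  10. (y4 | ~y2) — ~y2 is true.
  11. (~y8 | ~y9 | ~y5) — ~y5 is true.
  12. (y6 | ~y1 | y9) — y9 is true.
  13. (y8 | ~y7) — y8 is true.
  14. (~y1 | ~y7) — ~y7 is true.
  15. (~y5 | ~y8) — ~y5 is true.
  16. (~y9 | ~y2) — ~y2 is true.
  17. (~y4 | y1 | y9) — y9 is true.
  18. (~y4 | ~y8) — ~y4 is true.
  19. (~y4 | y3) — y3 is true.
  20. (y3 | y2 | ~y4) — y3 is true.
  21. (~y6 | ~y3 | ~y1) — ~y6 is true.
  22. (~y4 | y1) — ~y4 is true.

y1=False, y2=False, y3=True, y4=False, y5=False, y6=False, y7=False, y8=True, y9=True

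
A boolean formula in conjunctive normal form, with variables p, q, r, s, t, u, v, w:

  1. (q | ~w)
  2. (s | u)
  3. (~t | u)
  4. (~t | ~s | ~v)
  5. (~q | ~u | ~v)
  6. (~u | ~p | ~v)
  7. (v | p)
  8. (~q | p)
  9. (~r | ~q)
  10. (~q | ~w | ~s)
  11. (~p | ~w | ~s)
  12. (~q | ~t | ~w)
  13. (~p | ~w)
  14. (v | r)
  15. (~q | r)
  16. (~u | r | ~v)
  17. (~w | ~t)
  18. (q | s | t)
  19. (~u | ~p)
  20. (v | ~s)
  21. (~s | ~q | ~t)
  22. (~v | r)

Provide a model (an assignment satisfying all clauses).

w occurs only negated in the remaining clauses — set w = False.
Branch on p: take p = False.
  then v is forced to True.
  then q is forced to False.
  then r is forced to True.
Branch on s: take s = True.
  then t is forced to False.
u is now unconstrained; take u = True.

p=False, q=False, r=True, s=True, t=False, u=True, v=True, w=False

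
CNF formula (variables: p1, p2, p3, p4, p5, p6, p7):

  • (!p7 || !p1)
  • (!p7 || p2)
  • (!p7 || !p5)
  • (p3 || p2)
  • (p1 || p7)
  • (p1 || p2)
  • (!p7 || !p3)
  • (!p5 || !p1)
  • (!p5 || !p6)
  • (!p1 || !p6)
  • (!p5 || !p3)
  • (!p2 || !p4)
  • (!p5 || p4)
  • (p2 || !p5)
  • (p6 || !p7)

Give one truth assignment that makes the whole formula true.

p1=T, p2=T, p3=T, p4=F, p5=F, p6=F, p7=F

p5 occurs only negated in the remaining clauses — set p5 = False.
Try p1 = True.
  then p7 is forced to False.
  then p6 is forced to False.
For the remaining variables, p2 = True, p3 = True, p4 = False works.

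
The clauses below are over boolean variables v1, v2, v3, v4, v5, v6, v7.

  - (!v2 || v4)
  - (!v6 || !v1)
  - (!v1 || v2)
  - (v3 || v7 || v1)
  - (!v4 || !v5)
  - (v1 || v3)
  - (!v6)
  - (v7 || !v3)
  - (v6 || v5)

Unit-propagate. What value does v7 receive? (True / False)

True

(!v6) stands alone — v6 = False.
From (v5 || v6) and v6 = False: v5 = True.
In (!v5 || !v4), !v5 is now false; !v4 must hold, so v4 = False.
(v4 || !v2) with v4 = False leaves only !v2, so v2 = False.
(!v1 || v2): since v2 = False, the clause reduces to (!v1). v1 = False.
From (v1 || v3) and v1 = False: v3 = True.
From (!v3 || v7) and v3 = True: v7 = True.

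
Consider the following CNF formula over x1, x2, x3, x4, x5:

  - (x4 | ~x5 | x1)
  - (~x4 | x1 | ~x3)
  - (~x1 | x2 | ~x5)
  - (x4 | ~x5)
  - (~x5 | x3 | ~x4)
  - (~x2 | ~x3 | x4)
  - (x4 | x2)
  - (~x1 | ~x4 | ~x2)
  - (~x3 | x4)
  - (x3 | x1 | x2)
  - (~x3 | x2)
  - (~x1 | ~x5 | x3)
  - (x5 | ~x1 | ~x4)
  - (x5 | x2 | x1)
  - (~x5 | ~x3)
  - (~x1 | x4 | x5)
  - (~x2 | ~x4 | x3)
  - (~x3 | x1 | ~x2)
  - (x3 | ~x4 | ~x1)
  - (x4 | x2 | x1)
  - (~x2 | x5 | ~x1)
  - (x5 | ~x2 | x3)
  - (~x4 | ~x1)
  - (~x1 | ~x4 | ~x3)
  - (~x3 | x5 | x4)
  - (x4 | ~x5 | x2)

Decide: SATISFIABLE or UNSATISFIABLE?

x4 = True:
  propagation gives x1=False, x3=False, x5=False, x2=True; an empty clause results — contradiction.
x4 = False:
  propagation gives x5=False, x2=True, x3=False; an empty clause results — contradiction.
Every branch closes, so no satisfying assignment exists.

UNSATISFIABLE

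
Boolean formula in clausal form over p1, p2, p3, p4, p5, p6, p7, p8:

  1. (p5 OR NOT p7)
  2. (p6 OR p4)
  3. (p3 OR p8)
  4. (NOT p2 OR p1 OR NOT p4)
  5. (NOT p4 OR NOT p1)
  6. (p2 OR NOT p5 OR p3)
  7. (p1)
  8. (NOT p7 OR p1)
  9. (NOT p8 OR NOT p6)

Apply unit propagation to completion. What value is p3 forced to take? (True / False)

(p1) is a unit clause: p1 = True.
(NOT p1 OR NOT p4) with p1 = True leaves only NOT p4, so p4 = False.
(p4 OR p6) with p4 = False leaves only p6, so p6 = True.
(NOT p8 OR NOT p6) with p6 = True leaves only NOT p8, so p8 = False.
In (p3 OR p8), p8 is now false; p3 must hold, so p3 = True.

True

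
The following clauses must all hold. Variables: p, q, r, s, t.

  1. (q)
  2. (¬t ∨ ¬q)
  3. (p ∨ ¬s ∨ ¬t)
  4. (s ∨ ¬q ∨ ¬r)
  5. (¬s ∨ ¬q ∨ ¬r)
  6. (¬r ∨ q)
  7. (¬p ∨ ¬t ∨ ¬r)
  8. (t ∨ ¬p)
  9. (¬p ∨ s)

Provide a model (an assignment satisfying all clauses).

Unit propagation: (q) forces q = True.
(¬t) is a unit clause, so t = False.
Unit propagation: (¬p) forces p = False.
r occurs only negated in the remaining clauses — set r = False.
s is now unconstrained; take s = True.
Check each clause:
  1. (q) — q is true.
  2. (¬q ∨ ¬t) — ¬t is true.
  3. (p ∨ ¬t ∨ ¬s) — ¬t is true.
  4. (s ∨ ¬r ∨ ¬q) — s is true.
  5. (¬s ∨ ¬q ∨ ¬r) — ¬r is true.
  6. (¬r ∨ q) — q is true.
  7. (¬r ∨ ¬p ∨ ¬t) — ¬t is true.
  8. (t ∨ ¬p) — ¬p is true.
  9. (¬p ∨ s) — s is true.

p=F  q=T  r=F  s=T  t=F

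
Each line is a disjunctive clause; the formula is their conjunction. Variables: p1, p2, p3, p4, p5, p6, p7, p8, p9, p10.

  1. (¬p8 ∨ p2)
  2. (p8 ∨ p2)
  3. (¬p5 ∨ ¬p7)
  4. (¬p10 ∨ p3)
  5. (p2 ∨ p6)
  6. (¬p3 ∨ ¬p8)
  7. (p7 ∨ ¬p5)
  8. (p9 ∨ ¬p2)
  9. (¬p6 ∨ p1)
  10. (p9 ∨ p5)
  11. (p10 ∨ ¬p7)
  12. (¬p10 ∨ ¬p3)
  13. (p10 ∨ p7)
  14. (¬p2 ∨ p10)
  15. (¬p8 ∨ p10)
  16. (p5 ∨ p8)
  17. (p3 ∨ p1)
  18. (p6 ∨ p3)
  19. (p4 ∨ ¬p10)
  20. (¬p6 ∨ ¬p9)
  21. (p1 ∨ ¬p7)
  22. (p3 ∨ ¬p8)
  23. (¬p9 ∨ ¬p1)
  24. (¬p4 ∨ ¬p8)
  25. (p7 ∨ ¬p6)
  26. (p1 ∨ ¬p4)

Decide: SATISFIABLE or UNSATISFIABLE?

p8 = True:
  propagation gives p2=True, p3=False; an empty clause results — contradiction.
p8 = False:
  propagation gives p2=True, p9=True, p10=True, p3=True; an empty clause results — contradiction.
Every branch closes, so no satisfying assignment exists.

UNSATISFIABLE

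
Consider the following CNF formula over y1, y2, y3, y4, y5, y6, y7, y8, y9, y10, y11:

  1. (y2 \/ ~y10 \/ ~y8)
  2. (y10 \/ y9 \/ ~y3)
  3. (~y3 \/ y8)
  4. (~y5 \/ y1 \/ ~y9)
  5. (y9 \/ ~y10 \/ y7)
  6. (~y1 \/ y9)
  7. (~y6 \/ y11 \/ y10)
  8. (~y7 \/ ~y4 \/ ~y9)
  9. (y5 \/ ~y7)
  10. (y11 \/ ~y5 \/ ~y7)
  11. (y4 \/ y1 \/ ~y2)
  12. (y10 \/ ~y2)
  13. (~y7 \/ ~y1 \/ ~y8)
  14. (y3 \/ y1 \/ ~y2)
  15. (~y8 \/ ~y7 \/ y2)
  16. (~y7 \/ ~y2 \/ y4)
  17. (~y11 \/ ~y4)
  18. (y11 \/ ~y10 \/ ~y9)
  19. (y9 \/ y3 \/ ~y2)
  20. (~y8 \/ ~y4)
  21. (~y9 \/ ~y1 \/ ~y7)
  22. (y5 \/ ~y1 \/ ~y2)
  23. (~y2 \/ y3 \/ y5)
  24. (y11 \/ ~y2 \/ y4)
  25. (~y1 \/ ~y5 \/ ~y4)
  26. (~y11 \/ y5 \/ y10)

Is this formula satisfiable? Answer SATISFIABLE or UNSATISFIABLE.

Pure literal: y6 appears only negated; assign y6 = False.
Branch on y1: take y1 = True.
  then y9 is forced to True.
  then y7 is forced to False.
Branch on y2: take y2 = False.
The remaining clauses are satisfied by y3 = False, y4 = False, y5 = True, y8 = True, y10 = False, y11 = True.
Every clause has at least one true literal under this assignment.
So y1=1, y2=0, y3=0, y4=0, y5=1, y6=0, y7=0, y8=1, y9=1, y10=0, y11=1 is a satisfying assignment.

SATISFIABLE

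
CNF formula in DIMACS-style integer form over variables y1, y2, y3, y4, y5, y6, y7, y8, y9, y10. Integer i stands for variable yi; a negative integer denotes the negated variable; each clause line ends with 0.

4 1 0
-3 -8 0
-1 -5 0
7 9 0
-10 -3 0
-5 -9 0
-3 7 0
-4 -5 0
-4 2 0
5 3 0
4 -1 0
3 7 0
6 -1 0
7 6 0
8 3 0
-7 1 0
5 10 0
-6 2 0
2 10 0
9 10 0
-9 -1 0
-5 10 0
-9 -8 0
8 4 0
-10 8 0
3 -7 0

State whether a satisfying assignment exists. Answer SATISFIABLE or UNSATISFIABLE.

UNSATISFIABLE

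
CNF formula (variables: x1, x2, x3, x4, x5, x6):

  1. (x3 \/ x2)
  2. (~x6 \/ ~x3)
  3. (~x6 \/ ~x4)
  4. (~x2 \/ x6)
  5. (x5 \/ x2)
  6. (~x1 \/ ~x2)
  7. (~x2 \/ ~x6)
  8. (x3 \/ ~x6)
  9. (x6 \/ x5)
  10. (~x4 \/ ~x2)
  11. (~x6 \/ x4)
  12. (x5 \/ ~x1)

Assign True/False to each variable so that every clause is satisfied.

Pure literal: x5 appears only positively; assign x5 = True.
Branch on x1: take x1 = True.
  then x2 is forced to False.
  then x3 is forced to True.
  then x6 is forced to False.
x4 is now unconstrained; take x4 = False.
Every clause has at least one true literal under this assignment.

x1=1, x2=0, x3=1, x4=0, x5=1, x6=0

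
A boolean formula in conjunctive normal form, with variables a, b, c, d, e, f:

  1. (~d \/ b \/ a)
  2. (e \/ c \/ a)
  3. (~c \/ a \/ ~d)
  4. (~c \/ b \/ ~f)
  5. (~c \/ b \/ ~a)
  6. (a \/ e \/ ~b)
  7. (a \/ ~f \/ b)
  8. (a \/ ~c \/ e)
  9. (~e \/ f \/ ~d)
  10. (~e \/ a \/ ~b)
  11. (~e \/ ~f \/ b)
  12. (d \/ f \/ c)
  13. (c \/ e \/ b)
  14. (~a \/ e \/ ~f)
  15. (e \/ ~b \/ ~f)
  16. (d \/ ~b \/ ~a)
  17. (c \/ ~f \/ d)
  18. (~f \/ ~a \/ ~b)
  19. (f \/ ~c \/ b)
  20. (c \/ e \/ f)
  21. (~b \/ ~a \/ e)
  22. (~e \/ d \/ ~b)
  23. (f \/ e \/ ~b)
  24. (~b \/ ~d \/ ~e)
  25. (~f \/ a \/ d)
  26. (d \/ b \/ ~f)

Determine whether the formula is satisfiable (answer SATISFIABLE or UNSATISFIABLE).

UNSATISFIABLE

b = True:
  e = True:
    propagation gives a=True, d=True; an empty clause results — contradiction.
  e = False:
    propagation gives a=True; an empty clause results — contradiction.
b = False:
  f = True:
    propagation gives c=False, a=True, e=False; an empty clause results — contradiction.
  f = False:
    propagation gives c=False, d=True, a=True, e=False; an empty clause results — contradiction.
Every branch closes, so no satisfying assignment exists.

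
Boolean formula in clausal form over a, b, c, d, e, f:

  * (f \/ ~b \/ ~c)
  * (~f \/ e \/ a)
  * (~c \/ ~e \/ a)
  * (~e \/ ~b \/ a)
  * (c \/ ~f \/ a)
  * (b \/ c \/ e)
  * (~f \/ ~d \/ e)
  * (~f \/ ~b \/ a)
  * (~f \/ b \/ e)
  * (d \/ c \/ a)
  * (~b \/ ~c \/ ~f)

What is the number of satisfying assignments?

21

Case analysis on f and a:
  f=1, a=1: 7 of the 16 assignments to (b,c,d,e) work.
  f=1, a=0: a clause becomes empty — 0.
  f=0, a=1: d free; 5 ways for (b,c,e) × 2^1 = 10.
  f=0, a=0: remaining (b,c,d,e) ∈ {(0,0,1,1); (0,1,0,0); (0,1,1,0); (1,0,1,0)} — 4.
Total: 7 + 0 + 10 + 4 = 21.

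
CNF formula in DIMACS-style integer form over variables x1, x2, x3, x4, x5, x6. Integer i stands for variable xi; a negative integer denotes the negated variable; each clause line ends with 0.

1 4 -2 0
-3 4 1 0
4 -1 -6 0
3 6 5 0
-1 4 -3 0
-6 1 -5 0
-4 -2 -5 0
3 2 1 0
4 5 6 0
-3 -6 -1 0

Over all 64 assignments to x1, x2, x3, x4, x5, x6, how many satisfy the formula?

Case analysis on x1 and x4:
  x1=1, x4=1: 7 of the 16 assignments to (x2,x3,x5,x6) work.
  x1=1, x4=0: remaining (x2,x3,x5,x6) ∈ {(0,0,1,0); (1,0,1,0)} — 2.
  x1=0, x4=1: 6 of the 16 assignments to (x2,x3,x5,x6) work.
  x1=0, x4=0: a clause becomes empty — 0.
Total: 7 + 2 + 6 + 0 = 15.

15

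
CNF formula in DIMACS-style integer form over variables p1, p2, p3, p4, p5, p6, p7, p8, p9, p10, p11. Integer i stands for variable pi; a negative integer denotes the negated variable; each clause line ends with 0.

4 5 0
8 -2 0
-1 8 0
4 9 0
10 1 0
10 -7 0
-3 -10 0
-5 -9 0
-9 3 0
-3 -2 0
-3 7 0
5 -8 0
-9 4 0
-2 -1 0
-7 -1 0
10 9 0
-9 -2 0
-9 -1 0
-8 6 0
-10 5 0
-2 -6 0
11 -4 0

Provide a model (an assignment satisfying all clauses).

p1=T, p2=F, p3=F, p4=T, p5=T, p6=T, p7=F, p8=T, p9=F, p10=T, p11=T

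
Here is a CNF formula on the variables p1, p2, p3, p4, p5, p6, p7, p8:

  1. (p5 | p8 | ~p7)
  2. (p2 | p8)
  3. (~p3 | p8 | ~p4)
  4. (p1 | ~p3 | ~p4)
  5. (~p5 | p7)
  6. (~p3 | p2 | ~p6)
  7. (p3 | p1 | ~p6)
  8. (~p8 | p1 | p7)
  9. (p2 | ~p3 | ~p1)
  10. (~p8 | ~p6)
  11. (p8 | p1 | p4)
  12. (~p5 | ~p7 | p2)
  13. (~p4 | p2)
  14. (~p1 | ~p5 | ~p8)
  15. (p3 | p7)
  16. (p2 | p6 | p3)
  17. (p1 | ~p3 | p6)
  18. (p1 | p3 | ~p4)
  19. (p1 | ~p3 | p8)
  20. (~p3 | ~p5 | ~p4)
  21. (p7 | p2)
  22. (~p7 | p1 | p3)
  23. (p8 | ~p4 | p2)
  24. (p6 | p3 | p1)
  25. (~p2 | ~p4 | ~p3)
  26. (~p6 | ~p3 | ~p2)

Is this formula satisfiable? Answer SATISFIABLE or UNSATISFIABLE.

Try p1 = True.
For the remaining variables, p2 = True, p3 = True, p4 = False, p5 = True, p6 = False, p7 = True, p8 = False works.
Every clause has at least one true literal under this assignment.
So p1=True, p2=True, p3=True, p4=False, p5=True, p6=False, p7=True, p8=False is a satisfying assignment.

SATISFIABLE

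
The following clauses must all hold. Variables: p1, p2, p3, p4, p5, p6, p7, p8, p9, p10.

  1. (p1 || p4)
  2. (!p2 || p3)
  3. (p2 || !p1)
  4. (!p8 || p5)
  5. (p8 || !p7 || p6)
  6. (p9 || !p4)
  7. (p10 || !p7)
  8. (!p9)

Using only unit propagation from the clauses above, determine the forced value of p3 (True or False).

(!p9) is a unit clause: p9 = False.
(!p4 || p9) with p9 = False leaves only !p4, so p4 = False.
In (p1 || p4), p4 is now false; p1 must hold, so p1 = True.
(p2 || !p1): since p1 = True, the clause reduces to (p2). p2 = True.
From (!p2 || p3) and p2 = True: p3 = True.

True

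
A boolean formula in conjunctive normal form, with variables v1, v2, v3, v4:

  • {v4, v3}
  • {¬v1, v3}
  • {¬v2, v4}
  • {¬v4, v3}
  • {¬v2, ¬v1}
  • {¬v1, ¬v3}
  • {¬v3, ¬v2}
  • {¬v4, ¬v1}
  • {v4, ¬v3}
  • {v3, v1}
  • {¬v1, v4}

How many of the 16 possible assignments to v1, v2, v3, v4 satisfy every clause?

1

Satisfying assignments:
  v1=0 v2=0 v3=1 v4=1
Count: 1.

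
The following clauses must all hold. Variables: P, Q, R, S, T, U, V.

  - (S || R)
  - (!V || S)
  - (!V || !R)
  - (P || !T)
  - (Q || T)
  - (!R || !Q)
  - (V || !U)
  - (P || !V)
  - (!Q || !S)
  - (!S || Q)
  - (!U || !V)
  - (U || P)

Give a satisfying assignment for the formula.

P occurs only positively in the remaining clauses — set P = True.
Try Q = False.
  then T is forced to True.
  then S is forced to False.
  then R is forced to True.
  then V is forced to False.
  then U is forced to False.
Every clause has at least one true literal under this assignment.

P = True  Q = False  R = True  S = False  T = True  U = False  V = False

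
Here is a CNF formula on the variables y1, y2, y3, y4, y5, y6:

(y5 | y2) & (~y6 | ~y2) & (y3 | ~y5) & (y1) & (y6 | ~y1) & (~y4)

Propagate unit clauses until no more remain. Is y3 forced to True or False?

True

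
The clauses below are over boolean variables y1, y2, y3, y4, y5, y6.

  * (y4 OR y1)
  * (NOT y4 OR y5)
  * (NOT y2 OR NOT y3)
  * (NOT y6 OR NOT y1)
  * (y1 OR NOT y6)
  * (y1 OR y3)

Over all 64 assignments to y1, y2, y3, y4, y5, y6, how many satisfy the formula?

Case analysis on y1 and y3:
  y1=T, y3=T: remaining (y2,y4,y5,y6) ∈ {(F,F,F,F); (F,F,T,F); (F,T,T,F)} — 3.
  y1=T, y3=F: y2 free; 3 ways for (y4,y5,y6) × 2^1 = 6.
  y1=F, y3=T: remaining (y2,y4,y5,y6) ∈ {(F,T,T,F)} — 1.
  y1=F, y3=F: a clause becomes empty — 0.
Total: 3 + 6 + 1 + 0 = 10.

10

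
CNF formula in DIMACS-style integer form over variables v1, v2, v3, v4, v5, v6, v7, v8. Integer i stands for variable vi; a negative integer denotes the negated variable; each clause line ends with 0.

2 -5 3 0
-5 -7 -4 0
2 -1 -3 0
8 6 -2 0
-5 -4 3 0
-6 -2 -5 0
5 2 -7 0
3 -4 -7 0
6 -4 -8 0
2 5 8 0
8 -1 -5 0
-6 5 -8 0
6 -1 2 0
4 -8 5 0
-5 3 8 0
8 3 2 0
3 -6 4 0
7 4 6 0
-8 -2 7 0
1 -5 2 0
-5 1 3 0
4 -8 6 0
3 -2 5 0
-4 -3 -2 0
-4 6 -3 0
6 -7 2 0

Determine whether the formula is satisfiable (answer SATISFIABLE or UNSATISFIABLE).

SATISFIABLE

Set v1 = False and propagate.
Try v2 = True.
For the remaining variables, v3 = True, v4 = False, v5 = False, v6 = True, v7 = True, v8 = False works.
So v1 = False, v2 = True, v3 = True, v4 = False, v5 = False, v6 = True, v7 = True, v8 = False is a satisfying assignment.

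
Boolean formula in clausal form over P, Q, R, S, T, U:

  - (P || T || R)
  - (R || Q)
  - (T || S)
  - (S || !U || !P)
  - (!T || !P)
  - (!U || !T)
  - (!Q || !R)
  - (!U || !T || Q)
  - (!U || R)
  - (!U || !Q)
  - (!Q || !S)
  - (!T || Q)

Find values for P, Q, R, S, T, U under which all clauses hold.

Pure literal: U appears only negated; assign U = False.
Branch on P: take P = False.
Set Q = False and propagate.
  then R is forced to True.
  then T is forced to False.
  then S is forced to True.
Check each clause:
  1. (T || R || P) — R is true.
  2. (Q || R) — R is true.
  3. (S || T) — S is true.
  4. (!P || !U || S) — !U is true.
  5. (!T || !P) — !T is true.
  6. (!T || !U) — !U is true.
  7. (!Q || !R) — !Q is true.
  8. (Q || !T || !U) — !U is true.
  9. (!U || R) — !U is true.
  10. (!Q || !U) — !U is true.
  11. (!S || !Q) — !Q is true.
  12. (!T || Q) — !T is true.

P=0  Q=0  R=1  S=1  T=0  U=0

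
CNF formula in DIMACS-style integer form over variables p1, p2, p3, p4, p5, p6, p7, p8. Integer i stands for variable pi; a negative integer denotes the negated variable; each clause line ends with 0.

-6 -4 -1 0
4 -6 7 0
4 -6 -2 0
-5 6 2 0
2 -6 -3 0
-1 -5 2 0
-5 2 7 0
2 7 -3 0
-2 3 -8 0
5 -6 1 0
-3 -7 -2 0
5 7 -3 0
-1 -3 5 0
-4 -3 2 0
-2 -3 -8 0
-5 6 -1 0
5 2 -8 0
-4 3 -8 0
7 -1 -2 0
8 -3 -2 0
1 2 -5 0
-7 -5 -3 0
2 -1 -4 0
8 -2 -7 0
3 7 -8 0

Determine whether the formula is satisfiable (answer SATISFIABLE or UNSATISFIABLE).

Try p1 = False.
Try p2 = True.
Try p3 = False.
  then p8 is forced to False.
  then p7 is forced to False.
For the remaining variables, p4 = True, p5 = True, p6 = True works.
Every clause has at least one true literal under this assignment.
So p1=False  p2=True  p3=False  p4=True  p5=True  p6=True  p7=False  p8=False is a satisfying assignment.

SATISFIABLE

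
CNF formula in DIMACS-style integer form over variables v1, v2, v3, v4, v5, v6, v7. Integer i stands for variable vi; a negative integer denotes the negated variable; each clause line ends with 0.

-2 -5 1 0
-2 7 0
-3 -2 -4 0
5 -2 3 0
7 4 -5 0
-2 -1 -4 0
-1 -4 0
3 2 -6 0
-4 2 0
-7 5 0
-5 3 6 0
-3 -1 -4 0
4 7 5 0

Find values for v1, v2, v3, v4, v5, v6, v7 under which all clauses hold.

v1=True, v2=True, v3=False, v4=False, v5=True, v6=True, v7=True

Try v1 = True.
  then v4 is forced to False.
Try v2 = True.
  then v7 is forced to True.
  then v5 is forced to True.
For the remaining variables, v3 = False, v6 = True works.
Check each clause:
  1. (v1 ∨ ¬v5 ∨ ¬v2) — v1 is true.
  2. (v7 ∨ ¬v2) — v7 is true.
  3. (¬v2 ∨ ¬v4 ∨ ¬v3) — ¬v4 is true.
  4. (v5 ∨ v3 ∨ ¬v2) — v5 is true.
  5. (v4 ∨ v7 ∨ ¬v5) — v7 is true.
  6. (¬v2 ∨ ¬v1 ∨ ¬v4) — ¬v4 is true.
  7. (¬v4 ∨ ¬v1) — ¬v4 is true.
  8. (v3 ∨ ¬v6 ∨ v2) — v2 is true.
  9. (v2 ∨ ¬v4) — v2 is true.
  10. (v5 ∨ ¬v7) — v5 is true.
  11. (¬v5 ∨ v3 ∨ v6) — v6 is true.
  12. (¬v3 ∨ ¬v4 ∨ ¬v1) — ¬v4 is true.
  13. (v4 ∨ v7 ∨ v5) — v5 is true.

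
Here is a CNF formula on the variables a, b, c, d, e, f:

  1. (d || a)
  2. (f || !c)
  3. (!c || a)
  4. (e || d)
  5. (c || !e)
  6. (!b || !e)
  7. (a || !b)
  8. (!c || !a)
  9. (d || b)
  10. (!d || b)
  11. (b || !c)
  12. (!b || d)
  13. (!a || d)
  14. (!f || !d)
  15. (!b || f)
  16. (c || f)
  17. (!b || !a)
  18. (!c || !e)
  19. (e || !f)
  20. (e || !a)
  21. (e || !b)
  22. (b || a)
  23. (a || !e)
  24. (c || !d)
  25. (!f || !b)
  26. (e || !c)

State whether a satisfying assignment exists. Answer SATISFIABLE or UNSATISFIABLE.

UNSATISFIABLE

b = True:
  propagation gives e=False; an empty clause results — contradiction.
b = False:
  propagation gives d=True; an empty clause results — contradiction.
Every branch closes, so no satisfying assignment exists.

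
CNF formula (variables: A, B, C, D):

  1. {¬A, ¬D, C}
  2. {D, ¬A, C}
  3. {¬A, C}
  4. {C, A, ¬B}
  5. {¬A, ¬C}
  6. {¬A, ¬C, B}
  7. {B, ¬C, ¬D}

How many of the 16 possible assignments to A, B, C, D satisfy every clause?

The models are:
  A=F B=F C=F D=F
  A=F B=F C=F D=T
  A=F B=F C=T D=F
  A=F B=T C=T D=F
  A=F B=T C=T D=T
Count: 5.

5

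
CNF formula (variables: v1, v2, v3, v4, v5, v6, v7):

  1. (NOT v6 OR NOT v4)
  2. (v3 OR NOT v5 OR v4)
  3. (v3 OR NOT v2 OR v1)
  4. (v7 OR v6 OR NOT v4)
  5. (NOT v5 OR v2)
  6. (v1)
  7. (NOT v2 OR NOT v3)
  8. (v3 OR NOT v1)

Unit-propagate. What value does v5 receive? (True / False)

(v1) is a unit clause: v1 = True.
From (v3 OR NOT v1) and v1 = True: v3 = True.
From (NOT v3 OR NOT v2) and v3 = True: v2 = False.
From (v2 OR NOT v5) and v2 = False: v5 = False.

False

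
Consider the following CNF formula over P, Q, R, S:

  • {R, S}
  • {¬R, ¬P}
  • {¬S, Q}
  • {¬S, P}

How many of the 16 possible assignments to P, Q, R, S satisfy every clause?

The models are:
  P=F Q=F R=T S=F
  P=F Q=T R=T S=F
  P=T Q=T R=F S=T
Count: 3.

3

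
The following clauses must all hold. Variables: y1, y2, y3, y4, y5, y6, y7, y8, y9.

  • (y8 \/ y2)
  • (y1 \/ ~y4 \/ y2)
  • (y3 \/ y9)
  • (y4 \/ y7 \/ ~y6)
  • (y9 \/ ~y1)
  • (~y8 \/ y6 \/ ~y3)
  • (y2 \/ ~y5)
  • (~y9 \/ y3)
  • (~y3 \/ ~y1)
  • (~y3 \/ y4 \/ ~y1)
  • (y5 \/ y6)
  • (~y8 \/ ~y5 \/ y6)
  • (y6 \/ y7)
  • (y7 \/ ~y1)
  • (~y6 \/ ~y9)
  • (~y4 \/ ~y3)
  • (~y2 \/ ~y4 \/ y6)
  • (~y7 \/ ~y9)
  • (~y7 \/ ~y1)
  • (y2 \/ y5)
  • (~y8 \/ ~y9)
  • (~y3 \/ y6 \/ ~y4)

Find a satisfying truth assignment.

y1 = F, y2 = T, y3 = T, y4 = F, y5 = F, y6 = T, y7 = T, y8 = F, y9 = F

Branch on y1: take y1 = False.
Set y2 = True and propagate.
Set y3 = True and propagate.
  then y4 is forced to False.
The remaining clauses are satisfied by y5 = False, y6 = True, y7 = True, y8 = False, y9 = False.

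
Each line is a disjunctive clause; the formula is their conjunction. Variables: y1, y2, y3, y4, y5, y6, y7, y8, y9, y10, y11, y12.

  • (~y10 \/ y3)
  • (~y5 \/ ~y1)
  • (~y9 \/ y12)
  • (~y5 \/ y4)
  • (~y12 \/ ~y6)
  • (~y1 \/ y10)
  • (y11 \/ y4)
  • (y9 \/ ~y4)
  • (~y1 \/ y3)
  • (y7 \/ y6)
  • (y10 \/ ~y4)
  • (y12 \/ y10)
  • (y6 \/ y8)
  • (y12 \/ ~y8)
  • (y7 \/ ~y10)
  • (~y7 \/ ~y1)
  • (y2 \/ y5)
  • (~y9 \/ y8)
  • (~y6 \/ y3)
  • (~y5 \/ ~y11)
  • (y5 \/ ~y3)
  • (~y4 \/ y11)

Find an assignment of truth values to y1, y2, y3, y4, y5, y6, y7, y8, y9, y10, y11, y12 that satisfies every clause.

y1 = F  y2 = T  y3 = F  y4 = F  y5 = F  y6 = F  y7 = T  y8 = T  y9 = T  y10 = F  y11 = T  y12 = T

Pure literal: y1 appears only negated; assign y1 = False.
y2 occurs only positively in the remaining clauses — set y2 = True.
Try y3 = False.
  then y10 is forced to False.
  then y4 is forced to False.
  then y5 is forced to False.
  then y11 is forced to True.
  then y12 is forced to True.
  then y6 is forced to False.
  then y7 is forced to True.
  then y8 is forced to True.
y9 is now unconstrained; take y9 = True.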